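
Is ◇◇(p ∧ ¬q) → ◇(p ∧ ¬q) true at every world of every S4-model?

Tableau for the negation ¬(◇◇(p ∧ ¬q) → ◇(p ∧ ¬q)):
1. ¬(◇◇(p ∧ ¬q) → ◇(p ∧ ¬q)), u
2. ◇◇(p ∧ ¬q), u
3. ¬◇(p ∧ ¬q), u
4. ¬(p ∧ ¬q), u
5. q, u
6. ◇(p ∧ ¬q), v
7. ¬(p ∧ ¬q), v
8. q, v
9. p ∧ ¬q, w
10. p, w
11. ¬q, w
12. ¬(p ∧ ¬q), w
13. q, w
Accessibility: uRu, uRv, uRw, vRv, vRw, wRw
Branch closes: q and ¬q both at w.
All branches of the negation close; one closing branch shown above.

Valid in S4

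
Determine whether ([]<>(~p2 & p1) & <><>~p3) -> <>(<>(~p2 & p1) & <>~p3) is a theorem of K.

Tableau for the negation ~(([]<>(~p2 & p1) & <><>~p3) -> <>(<>(~p2 & p1) & <>~p3)):
1. ~(([]<>(~p2 & p1) & <><>~p3) -> <>(<>(~p2 & p1) & <>~p3)), u
2. []<>(~p2 & p1) & <><>~p3, u   [~->-rule on 1]
3. ~<>(<>(~p2 & p1) & <>~p3), u   [~->-rule on 1]
4. []<>(~p2 & p1), u   [&-rule on 2]
5. <><>~p3, u   [&-rule on 2]
6. <>~p3, v   [<>-rule on 5: fresh world v, uRv]
7. ~(<>(~p2 & p1) & <>~p3), v   [~<>-rule on 3 via uRv]
8. <>(~p2 & p1), v   [[]-rule on 4 via uRv]
9. ~<>(~p2 & p1), v   [~&-rule on 7 (branches; this branch)]
10. ~p3, w   [<>-rule on 6: fresh world w, vRw]
11. ~(~p2 & p1), w   [~<>-rule on 9 via vRw]
12. ~p1, w   [~&-rule on 11 (branches; this branch)]
13. ~p2 & p1, x   [<>-rule on 8: fresh world x, vRx]
14. ~p2, x   [&-rule on 13]
15. p1, x   [&-rule on 13]
16. ~(~p2 & p1), x   [~<>-rule on 9 via vRx]
17. ~p1, x   [~&-rule on 16 (branches; this branch)]
Accessibility: uRv, vRw, vRx
Branch closes: p1 and ~p1 both at x.
All branches of the negation close; one closing branch shown above.

Valid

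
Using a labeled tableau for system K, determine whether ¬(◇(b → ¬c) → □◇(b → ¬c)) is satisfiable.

Satisfiable

1. ¬(◇(b → ¬c) → □◇(b → ¬c)), w0
2. ◇(b → ¬c), w0   [¬→-rule on 1]
3. ¬□◇(b → ¬c), w0   [¬→-rule on 1]
4. b → ¬c, w1   [◇-rule on 2: fresh world w1, w0Rw1]
5. ¬c, w1   [→-rule on 4 (branches; this branch)]
6. ¬◇(b → ¬c), w2   [¬□-rule on 3: fresh world w2, w0Rw2]
Accessibility: w0Rw1, w0Rw2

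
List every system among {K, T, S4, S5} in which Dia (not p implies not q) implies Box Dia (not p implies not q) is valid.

S5

S4-tableau for the negation not (Dia (not p implies not q) implies Box Dia (not p implies not q)):
1. not (Dia (not p implies not q) implies Box Dia (not p implies not q)), 0
2. Dia (not p implies not q), 0
3. not Box Dia (not p implies not q), 0
4. not p implies not q, 1
5. not q, 1
6. not Dia (not p implies not q), 2
7. not (not p implies not q), 2
8. not p, 2
9. q, 2
Accessibility: 0R0, 0R1, 0R2, 1R1, 2R2
Complete open branch: countermodel on an S4-frame, so not valid in S4, nor in K, T (the same frame is also a K-frame and a T-frame).
S5-tableau for the negation not (Dia (not p implies not q) implies Box Dia (not p implies not q)):
1. not (Dia (not p implies not q) implies Box Dia (not p implies not q)), 0
2. Dia (not p implies not q), 0
3. not Box Dia (not p implies not q), 0
4. not p implies not q, 1
5. not q, 1
6. not Dia (not p implies not q), 2
7. not (not p implies not q), 0
8. not p, 0
9. q, 0
10. not (not p implies not q), 1
11. not p, 1
12. q, 1
Accessibility: 0R0, 0R1, 0R2, 1R0, 1R1, 1R2, 2R0, 2R1, 2R2
Branch closes: q and not q both at 1.
Every branch closes (one shown): valid in S5.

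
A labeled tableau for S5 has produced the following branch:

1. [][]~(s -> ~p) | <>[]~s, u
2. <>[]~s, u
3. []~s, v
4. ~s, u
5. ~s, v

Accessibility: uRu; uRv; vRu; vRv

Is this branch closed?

No, open

No atom appears with both signs at the same world.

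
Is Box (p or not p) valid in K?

Tableau for the negation not Box (p or not p):
1. not Box (p or not p), 0
2. not (p or not p), 1   [neg-Box-rule on 1: fresh world 1, 0R1]
3. not p, 1   [neg-or-rule on 2]
4. p, 1   [neg-or-rule on 2]
Accessibility: 0R1
Branch closes: p and not p both at 1.
Every branch of the negation's tableau closes; the branch above is one of them.

Yes, valid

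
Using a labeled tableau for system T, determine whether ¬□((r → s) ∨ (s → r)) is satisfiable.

1. ¬□((r → s) ∨ (s → r)), u
2. ¬((r → s) ∨ (s → r)), v   [¬□-rule on 1: fresh world v, uRv]
3. ¬(r → s), v   [¬∨-rule on 2]
4. ¬(s → r), v   [¬∨-rule on 2]
5. r, v   [¬→-rule on 3]
6. ¬s, v   [¬→-rule on 3]
7. s, v   [¬→-rule on 4]
8. ¬r, v   [¬→-rule on 4]
Accessibility: uRu, uRv, vRv
Branch closes: s and ¬s both at v.
Every branch closes; the branch above is one of them.

Unsatisfiable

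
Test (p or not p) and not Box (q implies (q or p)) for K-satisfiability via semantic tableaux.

1. (p or not p) and not Box (q implies (q or p)), w0
2. p or not p, w0   [and-rule on 1]
3. not Box (q implies (q or p)), w0   [and-rule on 1]
4. not p, w0   [or-rule on 2 (branches; this branch)]
5. not (q implies (q or p)), w1   [neg-Box-rule on 3: fresh world w1, w0Rw1]
6. q, w1   [neg-implies-rule on 5]
7. not (q or p), w1   [neg-implies-rule on 5]
8. not q, w1   [neg-or-rule on 7]
9. not p, w1   [neg-or-rule on 7]
Accessibility: w0Rw1
Branch closes: q and not q both at w1.
(One branch shown.) All branches close.

No, unsatisfiable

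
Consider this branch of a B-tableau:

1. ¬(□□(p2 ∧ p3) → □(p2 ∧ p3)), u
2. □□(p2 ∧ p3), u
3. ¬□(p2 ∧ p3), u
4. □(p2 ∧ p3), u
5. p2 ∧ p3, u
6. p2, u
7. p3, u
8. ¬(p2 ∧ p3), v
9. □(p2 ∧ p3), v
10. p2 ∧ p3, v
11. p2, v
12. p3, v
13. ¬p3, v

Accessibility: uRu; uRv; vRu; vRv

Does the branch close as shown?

Yes, closed

Both p3 and ¬p3 appear at v.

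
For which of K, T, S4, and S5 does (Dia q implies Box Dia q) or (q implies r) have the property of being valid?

S5

S4-tableau for the negation not ((Dia q implies Box Dia q) or (q implies r)):
1. not ((Dia q implies Box Dia q) or (q implies r)), w0
2. not (Dia q implies Box Dia q), w0
3. not (q implies r), w0
4. Dia q, w0
5. not Box Dia q, w0
6. q, w0
7. not r, w0
8. q, w1
9. not Dia q, w2
10. not q, w2
Accessibility: w0Rw0, w0Rw1, w0Rw2, w1Rw1, w2Rw2
Complete open branch: countermodel on an S4-frame, so not valid in S4, nor in K, T (the same frame is also a K-frame and a T-frame).
S5-tableau for the negation not ((Dia q implies Box Dia q) or (q implies r)):
1. not ((Dia q implies Box Dia q) or (q implies r)), w0
2. not (Dia q implies Box Dia q), w0
3. not (q implies r), w0
4. Dia q, w0
5. not Box Dia q, w0
6. q, w0
7. not r, w0
8. q, w1
9. not Dia q, w2
10. not q, w0
Accessibility: w0Rw0, w0Rw1, w0Rw2, w1Rw0, w1Rw1, w1Rw2, w2Rw0, w2Rw1, w2Rw2
Branch closes: q and not q both at w0.
Every branch closes (one shown): valid in S5.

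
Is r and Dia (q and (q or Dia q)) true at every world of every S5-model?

Invalid (countermodel exists)

Tableau for the negation not (r and Dia (q and (q or Dia q))):
1. not (r and Dia (q and (q or Dia q))), 0
2. not Dia (q and (q or Dia q)), 0
3. not (q and (q or Dia q)), 0
4. not (q or Dia q), 0
5. not q, 0
6. not Dia q, 0
Accessibility: 0R0
The negation has an open branch (countermodel exists).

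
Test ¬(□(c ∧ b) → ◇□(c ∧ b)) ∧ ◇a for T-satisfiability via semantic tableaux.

Unsatisfiable (every branch closes)

1. ¬(□(c ∧ b) → ◇□(c ∧ b)) ∧ ◇a, w0
2. ¬(□(c ∧ b) → ◇□(c ∧ b)), w0
3. ◇a, w0
4. □(c ∧ b), w0
5. ¬◇□(c ∧ b), w0
6. c ∧ b, w0
7. c, w0
8. b, w0
9. ¬□(c ∧ b), w0
10. a, w1
11. c ∧ b, w1
12. c, w1
13. b, w1
14. ¬□(c ∧ b), w1
15. ¬(c ∧ b), w2
16. c ∧ b, w2
17. c, w2
18. b, w2
19. ¬□(c ∧ b), w2
20. ¬b, w2
Accessibility: w0Rw0, w0Rw1, w0Rw2, w1Rw1, w2Rw2
Branch closes: b and ¬b both at w2.
(One branch shown.) All branches close.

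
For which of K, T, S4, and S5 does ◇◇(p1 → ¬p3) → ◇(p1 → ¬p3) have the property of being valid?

S4, S5

S4-tableau for the negation ¬(◇◇(p1 → ¬p3) → ◇(p1 → ¬p3)):
1. ¬(◇◇(p1 → ¬p3) → ◇(p1 → ¬p3)), u
2. ◇◇(p1 → ¬p3), u
3. ¬◇(p1 → ¬p3), u
4. ¬(p1 → ¬p3), u
5. p1, u
6. p3, u
7. ◇(p1 → ¬p3), v
8. ¬(p1 → ¬p3), v
9. p1, v
10. p3, v
11. p1 → ¬p3, w
12. ¬(p1 → ¬p3), w
13. p1, w
14. p3, w
15. ¬p3, w
Accessibility: uRu, uRv, uRw, vRv, vRw, wRw
Branch closes: p3 and ¬p3 both at w.
Every branch closes (one shown): valid in S4, hence also in S5 (every theorem of S4 is a theorem of S5).
T-tableau for the negation ¬(◇◇(p1 → ¬p3) → ◇(p1 → ¬p3)):
1. ¬(◇◇(p1 → ¬p3) → ◇(p1 → ¬p3)), u
2. ◇◇(p1 → ¬p3), u
3. ¬◇(p1 → ¬p3), u
4. ¬(p1 → ¬p3), u
5. p1, u
6. p3, u
7. ◇(p1 → ¬p3), v
8. ¬(p1 → ¬p3), v
9. p1, v
10. p3, v
11. p1 → ¬p3, w
12. ¬p3, w
Accessibility: uRu, uRv, vRv, vRw, wRw
Complete open branch: countermodel on a T-frame, so not valid in T, nor in K (the same frame is also a K-frame).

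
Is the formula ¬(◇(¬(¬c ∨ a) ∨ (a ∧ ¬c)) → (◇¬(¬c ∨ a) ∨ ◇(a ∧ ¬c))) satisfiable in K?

1. ¬(◇(¬(¬c ∨ a) ∨ (a ∧ ¬c)) → (◇¬(¬c ∨ a) ∨ ◇(a ∧ ¬c))), 0
2. ◇(¬(¬c ∨ a) ∨ (a ∧ ¬c)), 0
3. ¬(◇¬(¬c ∨ a) ∨ ◇(a ∧ ¬c)), 0
4. ¬◇¬(¬c ∨ a), 0
5. ¬◇(a ∧ ¬c), 0
6. ¬(¬c ∨ a) ∨ (a ∧ ¬c), 1
7. ¬c ∨ a, 1
8. ¬(a ∧ ¬c), 1
9. a ∧ ¬c, 1
10. a, 1
11. ¬c, 1
12. c, 1
Accessibility: 0R1
Branch closes: c and ¬c both at 1.
Every branch closes; the branch above is one of them.

Unsatisfiable (every branch closes)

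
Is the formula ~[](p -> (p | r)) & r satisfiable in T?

Unsatisfiable (every branch closes)

1. ~[](p -> (p | r)) & r, u
2. ~[](p -> (p | r)), u
3. r, u
4. ~(p -> (p | r)), v
5. p, v
6. ~(p | r), v
7. ~p, v
8. ~r, v
Accessibility: uRu, uRv, vRv
Branch closes: p and ~p both at v.
Every branch closes; the branch above is one of them.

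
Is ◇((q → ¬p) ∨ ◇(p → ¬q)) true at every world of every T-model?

Tableau for the negation ¬◇((q → ¬p) ∨ ◇(p → ¬q)):
1. ¬◇((q → ¬p) ∨ ◇(p → ¬q)), w0
2. ¬((q → ¬p) ∨ ◇(p → ¬q)), w0
3. ¬(q → ¬p), w0
4. ¬◇(p → ¬q), w0
5. q, w0
6. p, w0
7. ¬(p → ¬q), w0
Accessibility: w0Rw0
The negation has an open branch (countermodel exists).

Not valid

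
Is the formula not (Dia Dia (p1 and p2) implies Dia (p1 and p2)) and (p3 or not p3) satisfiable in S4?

1. not (Dia Dia (p1 and p2) implies Dia (p1 and p2)) and (p3 or not p3), w0
2. not (Dia Dia (p1 and p2) implies Dia (p1 and p2)), w0
3. p3 or not p3, w0
4. Dia Dia (p1 and p2), w0
5. not Dia (p1 and p2), w0
6. not (p1 and p2), w0
7. not p3, w0
8. not p2, w0
9. Dia (p1 and p2), w1
10. not (p1 and p2), w1
11. not p2, w1
12. p1 and p2, w2
13. p1, w2
14. p2, w2
15. not (p1 and p2), w2
16. not p2, w2
Accessibility: w0Rw0, w0Rw1, w0Rw2, w1Rw1, w1Rw2, w2Rw2
Branch closes: p2 and not p2 both at w2.
Every branch closes; the branch above is one of them.

Unsatisfiable (every branch closes)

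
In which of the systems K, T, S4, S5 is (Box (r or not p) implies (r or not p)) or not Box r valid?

T, S4, S5

T-tableau for the negation not ((Box (r or not p) implies (r or not p)) or not Box r):
1. not ((Box (r or not p) implies (r or not p)) or not Box r), 0
2. not (Box (r or not p) implies (r or not p)), 0   [neg-or-rule on 1]
3. Box r, 0   [neg-or-rule on 1]
4. Box (r or not p), 0   [neg-implies-rule on 2]
5. not (r or not p), 0   [neg-implies-rule on 2]
6. not r, 0   [neg-or-rule on 5]
7. p, 0   [neg-or-rule on 5]
8. r, 0   [Box-rule on 3 via 0R0]
Accessibility: 0R0
Branch closes: r and not r both at 0.
Every branch closes (one shown): valid in T, hence also in S4, S5 (every theorem of T is a theorem of S4 and S5).
K-tableau for the negation not ((Box (r or not p) implies (r or not p)) or not Box r):
1. not ((Box (r or not p) implies (r or not p)) or not Box r), 0
2. not (Box (r or not p) implies (r or not p)), 0   [neg-or-rule on 1]
3. Box r, 0   [neg-or-rule on 1]
4. Box (r or not p), 0   [neg-implies-rule on 2]
5. not (r or not p), 0   [neg-implies-rule on 2]
6. not r, 0   [neg-or-rule on 5]
7. p, 0   [neg-or-rule on 5]
Complete open branch: countermodel on a K-frame, so not valid in K.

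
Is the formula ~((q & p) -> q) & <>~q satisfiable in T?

1. ~((q & p) -> q) & <>~q, w0
2. ~((q & p) -> q), w0
3. <>~q, w0
4. q & p, w0
5. ~q, w0
6. q, w0
7. p, w0
Accessibility: w0Rw0
Branch closes: q and ~q both at w0.
(One branch shown.) All branches close.

Unsatisfiable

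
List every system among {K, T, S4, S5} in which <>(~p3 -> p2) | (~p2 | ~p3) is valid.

K-tableau for the negation ~(<>(~p3 -> p2) | (~p2 | ~p3)):
1. ~(<>(~p3 -> p2) | (~p2 | ~p3)), 0
2. ~<>(~p3 -> p2), 0
3. ~(~p2 | ~p3), 0
4. p2, 0
5. p3, 0
Complete open branch: countermodel on a K-frame, so not valid in K.
T-tableau for the negation ~(<>(~p3 -> p2) | (~p2 | ~p3)):
1. ~(<>(~p3 -> p2) | (~p2 | ~p3)), 0
2. ~<>(~p3 -> p2), 0
3. ~(~p2 | ~p3), 0
4. p2, 0
5. p3, 0
6. ~(~p3 -> p2), 0
7. ~p3, 0
8. ~p2, 0
Accessibility: 0R0
Branch closes: p3 and ~p3 both at 0.
Every branch closes (one shown): valid in T, hence also in S4, S5 (every theorem of T is a theorem of S4 and S5).

T, S4, S5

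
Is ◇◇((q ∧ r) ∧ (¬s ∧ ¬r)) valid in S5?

No, not valid

Tableau for the negation ¬◇◇((q ∧ r) ∧ (¬s ∧ ¬r)):
1. ¬◇◇((q ∧ r) ∧ (¬s ∧ ¬r)), 0
2. ¬◇((q ∧ r) ∧ (¬s ∧ ¬r)), 0
3. ¬((q ∧ r) ∧ (¬s ∧ ¬r)), 0
4. ¬(¬s ∧ ¬r), 0
5. r, 0
Accessibility: 0R0
The negation has an open branch (countermodel exists).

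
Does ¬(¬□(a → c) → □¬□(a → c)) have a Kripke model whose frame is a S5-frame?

Unsatisfiable

1. ¬(¬□(a → c) → □¬□(a → c)), u
2. ¬□(a → c), u
3. ¬□¬□(a → c), u
4. ¬(a → c), v
5. a, v
6. ¬c, v
7. □(a → c), w
8. a → c, u
9. a → c, v
10. a → c, w
11. c, u
12. c, v
Accessibility: uRu, uRv, uRw, vRu, vRv, vRw, wRu, wRv, wRw
Branch closes: c and ¬c both at v.
Every branch closes; the branch above is one of them.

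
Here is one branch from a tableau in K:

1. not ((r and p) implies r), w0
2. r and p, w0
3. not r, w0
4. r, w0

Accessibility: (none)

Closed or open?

Both r and not r appear at w0.

Closed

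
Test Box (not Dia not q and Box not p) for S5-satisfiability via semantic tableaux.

1. Box (not Dia not q and Box not p), 0
2. not Dia not q and Box not p, 0   [Box-rule on 1 via 0R0]
3. not Dia not q, 0   [and-rule on 2]
4. Box not p, 0   [and-rule on 2]
5. q, 0   [neg-Dia-rule on 3 via 0R0]
6. not p, 0   [Box-rule on 4 via 0R0]
Accessibility: 0R0

Satisfiable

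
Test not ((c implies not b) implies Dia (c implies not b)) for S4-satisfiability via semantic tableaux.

1. not ((c implies not b) implies Dia (c implies not b)), w0
2. c implies not b, w0
3. not Dia (c implies not b), w0
4. not (c implies not b), w0
5. c, w0
6. b, w0
7. not b, w0
Accessibility: w0Rw0
Branch closes: b and not b both at w0.
All branches of the tableau close; one closing branch shown above.

Unsatisfiable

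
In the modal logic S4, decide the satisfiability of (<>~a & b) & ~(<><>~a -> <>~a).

No, unsatisfiable

1. (<>~a & b) & ~(<><>~a -> <>~a), u
2. <>~a & b, u   [&-rule on 1]
3. ~(<><>~a -> <>~a), u   [&-rule on 1]
4. <>~a, u   [&-rule on 2]
5. b, u   [&-rule on 2]
6. <><>~a, u   [~->-rule on 3]
7. ~<>~a, u   [~->-rule on 3]
8. a, u   [~<>-rule on 7 via uRu]
9. ~a, v   [<>-rule on 4: fresh world v, uRv]
10. a, v   [~<>-rule on 7 via uRv]
Accessibility: uRu, uRv, vRv
Branch closes: a and ~a both at v.
Every branch closes; the branch above is one of them.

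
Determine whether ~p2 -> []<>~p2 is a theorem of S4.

Invalid (countermodel exists)

Tableau for the negation ~(~p2 -> []<>~p2):
1. ~(~p2 -> []<>~p2), 0
2. ~p2, 0
3. ~[]<>~p2, 0
4. ~<>~p2, 1
5. p2, 1
Accessibility: 0R0, 0R1, 1R1
The negation has an open branch (countermodel exists).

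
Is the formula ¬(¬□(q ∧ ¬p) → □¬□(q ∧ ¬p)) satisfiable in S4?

Yes, satisfiable

1. ¬(¬□(q ∧ ¬p) → □¬□(q ∧ ¬p)), u
2. ¬□(q ∧ ¬p), u   [¬→-rule on 1]
3. ¬□¬□(q ∧ ¬p), u   [¬→-rule on 1]
4. ¬(q ∧ ¬p), v   [¬□-rule on 2: fresh world v, uRv]
5. p, v   [¬∧-rule on 4 (branches; this branch)]
6. □(q ∧ ¬p), w   [¬□-rule on 3: fresh world w, uRw]
7. q ∧ ¬p, w   [□-rule on 6 via wRw]
8. q, w   [∧-rule on 7]
9. ¬p, w   [∧-rule on 7]
Accessibility: uRu, uRv, uRw, vRv, wRw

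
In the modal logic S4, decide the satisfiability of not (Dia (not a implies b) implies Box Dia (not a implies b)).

1. not (Dia (not a implies b) implies Box Dia (not a implies b)), u
2. Dia (not a implies b), u
3. not Box Dia (not a implies b), u
4. not a implies b, v
5. b, v
6. not Dia (not a implies b), w
7. not (not a implies b), w
8. not a, w
9. not b, w
Accessibility: uRu, uRv, uRw, vRv, wRw

Satisfiable (open branch found)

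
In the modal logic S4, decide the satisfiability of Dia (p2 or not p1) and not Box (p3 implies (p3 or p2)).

1. Dia (p2 or not p1) and not Box (p3 implies (p3 or p2)), w0
2. Dia (p2 or not p1), w0   [and-rule on 1]
3. not Box (p3 implies (p3 or p2)), w0   [and-rule on 1]
4. p2 or not p1, w1   [Dia-rule on 2: fresh world w1, w0Rw1]
5. not p1, w1   [or-rule on 4 (branches; this branch)]
6. not (p3 implies (p3 or p2)), w2   [neg-Box-rule on 3: fresh world w2, w0Rw2]
7. p3, w2   [neg-implies-rule on 6]
8. not (p3 or p2), w2   [neg-implies-rule on 6]
9. not p3, w2   [neg-or-rule on 8]
10. not p2, w2   [neg-or-rule on 8]
Accessibility: w0Rw0, w0Rw1, w0Rw2, w1Rw1, w2Rw2
Branch closes: p3 and not p3 both at w2.
(One branch shown.) All branches close.

Unsatisfiable (every branch closes)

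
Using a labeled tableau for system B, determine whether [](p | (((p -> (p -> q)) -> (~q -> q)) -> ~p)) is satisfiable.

Satisfiable

1. [](p | (((p -> (p -> q)) -> (~q -> q)) -> ~p)), 0
2. p | (((p -> (p -> q)) -> (~q -> q)) -> ~p), 0
3. ((p -> (p -> q)) -> (~q -> q)) -> ~p, 0
4. ~p, 0
Accessibility: 0R0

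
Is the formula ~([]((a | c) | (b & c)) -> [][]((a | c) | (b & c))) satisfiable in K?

Yes, satisfiable

1. ~([]((a | c) | (b & c)) -> [][]((a | c) | (b & c))), 0
2. []((a | c) | (b & c)), 0
3. ~[][]((a | c) | (b & c)), 0
4. ~[]((a | c) | (b & c)), 1
5. (a | c) | (b & c), 1
6. b & c, 1
7. b, 1
8. c, 1
9. ~((a | c) | (b & c)), 2
10. ~(a | c), 2
11. ~(b & c), 2
12. ~a, 2
13. ~c, 2
Accessibility: 0R1, 1R2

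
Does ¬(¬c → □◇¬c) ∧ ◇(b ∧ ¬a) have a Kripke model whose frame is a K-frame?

Yes, satisfiable

1. ¬(¬c → □◇¬c) ∧ ◇(b ∧ ¬a), w0
2. ¬(¬c → □◇¬c), w0
3. ◇(b ∧ ¬a), w0
4. ¬c, w0
5. ¬□◇¬c, w0
6. b ∧ ¬a, w1
7. b, w1
8. ¬a, w1
9. ¬◇¬c, w2
Accessibility: w0Rw1, w0Rw2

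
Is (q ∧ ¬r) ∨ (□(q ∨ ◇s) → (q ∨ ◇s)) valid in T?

Tableau for the negation ¬((q ∧ ¬r) ∨ (□(q ∨ ◇s) → (q ∨ ◇s))):
1. ¬((q ∧ ¬r) ∨ (□(q ∨ ◇s) → (q ∨ ◇s))), 0
2. ¬(q ∧ ¬r), 0   [¬∨-rule on 1]
3. ¬(□(q ∨ ◇s) → (q ∨ ◇s)), 0   [¬∨-rule on 1]
4. □(q ∨ ◇s), 0   [¬→-rule on 3]
5. ¬(q ∨ ◇s), 0   [¬→-rule on 3]
6. ¬q, 0   [¬∨-rule on 5]
7. ¬◇s, 0   [¬∨-rule on 5]
8. q ∨ ◇s, 0   [□-rule on 4 via 0R0]
9. ¬s, 0   [¬◇-rule on 7 via 0R0]
10. r, 0   [¬∧-rule on 2 (branches; this branch)]
11. ◇s, 0   [∨-rule on 8 (branches; this branch)]
12. s, 1   [◇-rule on 11: fresh world 1, 0R1]
13. q ∨ ◇s, 1   [□-rule on 4 via 0R1]
14. ¬s, 1   [¬◇-rule on 7 via 0R1]
Accessibility: 0R0, 0R1, 1R1
Branch closes: s and ¬s both at 1.
All branches of the negation close; one closing branch shown above.

Valid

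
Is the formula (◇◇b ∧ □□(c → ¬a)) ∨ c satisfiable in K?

Satisfiable (open branch found)

1. (◇◇b ∧ □□(c → ¬a)) ∨ c, 0
2. c, 0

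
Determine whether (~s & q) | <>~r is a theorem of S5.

No, not valid

Tableau for the negation ~((~s & q) | <>~r):
1. ~((~s & q) | <>~r), u
2. ~(~s & q), u
3. ~<>~r, u
4. r, u
5. ~q, u
Accessibility: uRu
The negation has an open branch (countermodel exists).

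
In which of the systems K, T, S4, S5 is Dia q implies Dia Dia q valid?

T-tableau for the negation not (Dia q implies Dia Dia q):
1. not (Dia q implies Dia Dia q), u
2. Dia q, u   [neg-implies-rule on 1]
3. not Dia Dia q, u   [neg-implies-rule on 1]
4. not Dia q, u   [neg-Dia-rule on 3 via uRu]
5. not q, u   [neg-Dia-rule on 4 via uRu]
6. q, v   [Dia-rule on 2: fresh world v, uRv]
7. not Dia q, v   [neg-Dia-rule on 3 via uRv]
8. not q, v   [neg-Dia-rule on 4 via uRv]
Accessibility: uRu, uRv, vRv
Branch closes: q and not q both at v.
Every branch closes (one shown): valid in T, hence also in S4, S5 (every theorem of T is a theorem of S4 and S5).
K-tableau for the negation not (Dia q implies Dia Dia q):
1. not (Dia q implies Dia Dia q), u
2. Dia q, u   [neg-implies-rule on 1]
3. not Dia Dia q, u   [neg-implies-rule on 1]
4. q, v   [Dia-rule on 2: fresh world v, uRv]
5. not Dia q, v   [neg-Dia-rule on 3 via uRv]
Accessibility: uRv
Complete open branch: countermodel on a K-frame, so not valid in K.

T, S4, S5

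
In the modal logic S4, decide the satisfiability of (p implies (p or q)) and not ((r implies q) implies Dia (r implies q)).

1. (p implies (p or q)) and not ((r implies q) implies Dia (r implies q)), w0
2. p implies (p or q), w0
3. not ((r implies q) implies Dia (r implies q)), w0
4. r implies q, w0
5. not Dia (r implies q), w0
6. not (r implies q), w0
7. r, w0
8. not q, w0
9. p or q, w0
10. q, w0
Accessibility: w0Rw0
Branch closes: q and not q both at w0.
All branches of the tableau close; one closing branch shown above.

Unsatisfiable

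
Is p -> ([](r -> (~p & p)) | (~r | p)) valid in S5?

Tableau for the negation ~(p -> ([](r -> (~p & p)) | (~r | p))):
1. ~(p -> ([](r -> (~p & p)) | (~r | p))), u
2. p, u
3. ~([](r -> (~p & p)) | (~r | p)), u
4. ~[](r -> (~p & p)), u
5. ~(~r | p), u
6. r, u
7. ~p, u
Accessibility: uRu
Branch closes: p and ~p both at u.
Every branch of the negation's tableau closes; the branch above is one of them.

Valid in S5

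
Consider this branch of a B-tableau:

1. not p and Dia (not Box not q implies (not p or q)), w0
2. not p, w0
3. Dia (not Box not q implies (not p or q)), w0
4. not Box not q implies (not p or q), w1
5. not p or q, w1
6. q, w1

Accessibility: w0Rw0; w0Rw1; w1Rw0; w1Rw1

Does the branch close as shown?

No atom appears with both signs at the same world.

Open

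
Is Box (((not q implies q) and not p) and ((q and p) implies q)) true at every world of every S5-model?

Tableau for the negation not Box (((not q implies q) and not p) and ((q and p) implies q)):
1. not Box (((not q implies q) and not p) and ((q and p) implies q)), 0
2. not (((not q implies q) and not p) and ((q and p) implies q)), 1   [neg-Box-rule on 1: fresh world 1, 0R1]
3. not ((not q implies q) and not p), 1   [neg-and-rule on 2 (branches; this branch)]
4. p, 1   [neg-and-rule on 3 (branches; this branch)]
Accessibility: 0R0, 0R1, 1R0, 1R1
The negation has an open branch (countermodel exists).

Not valid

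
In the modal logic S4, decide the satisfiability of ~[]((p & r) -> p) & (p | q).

No, unsatisfiable

1. ~[]((p & r) -> p) & (p | q), w0
2. ~[]((p & r) -> p), w0
3. p | q, w0
4. q, w0
5. ~((p & r) -> p), w1
6. p & r, w1
7. ~p, w1
8. p, w1
9. r, w1
Accessibility: w0Rw0, w0Rw1, w1Rw1
Branch closes: p and ~p both at w1.
All branches of the tableau close; one closing branch shown above.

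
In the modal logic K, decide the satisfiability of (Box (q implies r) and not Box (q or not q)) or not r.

1. (Box (q implies r) and not Box (q or not q)) or not r, u
2. not r, u

Yes, satisfiable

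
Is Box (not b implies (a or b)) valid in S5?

Not valid

Tableau for the negation not Box (not b implies (a or b)):
1. not Box (not b implies (a or b)), w0
2. not (not b implies (a or b)), w1
3. not b, w1
4. not (a or b), w1
5. not a, w1
Accessibility: w0Rw0, w0Rw1, w1Rw0, w1Rw1
The negation has an open branch (countermodel exists).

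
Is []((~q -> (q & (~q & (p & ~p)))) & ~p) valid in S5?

Not valid

Tableau for the negation ~[]((~q -> (q & (~q & (p & ~p)))) & ~p):
1. ~[]((~q -> (q & (~q & (p & ~p)))) & ~p), 0
2. ~((~q -> (q & (~q & (p & ~p)))) & ~p), 1
3. p, 1
Accessibility: 0R0, 0R1, 1R0, 1R1
The negation has an open branch (countermodel exists).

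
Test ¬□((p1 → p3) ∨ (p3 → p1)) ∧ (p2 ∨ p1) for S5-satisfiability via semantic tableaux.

Unsatisfiable (every branch closes)

1. ¬□((p1 → p3) ∨ (p3 → p1)) ∧ (p2 ∨ p1), u
2. ¬□((p1 → p3) ∨ (p3 → p1)), u   [∧-rule on 1]
3. p2 ∨ p1, u   [∧-rule on 1]
4. p1, u   [∨-rule on 3 (branches; this branch)]
5. ¬((p1 → p3) ∨ (p3 → p1)), v   [¬□-rule on 2: fresh world v, uRv]
6. ¬(p1 → p3), v   [¬∨-rule on 5]
7. ¬(p3 → p1), v   [¬∨-rule on 5]
8. p1, v   [¬→-rule on 6]
9. ¬p3, v   [¬→-rule on 6]
10. p3, v   [¬→-rule on 7]
11. ¬p1, v   [¬→-rule on 7]
Accessibility: uRu, uRv, vRu, vRv
Branch closes: p3 and ¬p3 both at v.
(One branch shown.) All branches close.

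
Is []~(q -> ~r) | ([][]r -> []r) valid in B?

Valid

Tableau for the negation ~([]~(q -> ~r) | ([][]r -> []r)):
1. ~([]~(q -> ~r) | ([][]r -> []r)), u
2. ~[]~(q -> ~r), u   [~|-rule on 1]
3. ~([][]r -> []r), u   [~|-rule on 1]
4. [][]r, u   [~->-rule on 3]
5. ~[]r, u   [~->-rule on 3]
6. []r, u   [[]-rule on 4 via uRu]
7. r, u   [[]-rule on 6 via uRu]
8. q -> ~r, v   [~[]-rule on 2: fresh world v, uRv]
9. []r, v   [[]-rule on 4 via uRv]
10. r, v   [[]-rule on 6 via uRv]
11. ~q, v   [->-rule on 8 (branches; this branch)]
12. ~r, w   [~[]-rule on 5: fresh world w, uRw]
13. []r, w   [[]-rule on 4 via uRw]
14. r, w   [[]-rule on 6 via uRw]
Accessibility: uRu, uRv, uRw, vRu, vRv, wRu, wRw
Branch closes: r and ~r both at w.
Every branch of the negation's tableau closes; the branch above is one of them.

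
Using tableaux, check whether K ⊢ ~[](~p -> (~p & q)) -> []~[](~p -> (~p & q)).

Invalid (countermodel exists)

Tableau for the negation ~(~[](~p -> (~p & q)) -> []~[](~p -> (~p & q))):
1. ~(~[](~p -> (~p & q)) -> []~[](~p -> (~p & q))), u
2. ~[](~p -> (~p & q)), u
3. ~[]~[](~p -> (~p & q)), u
4. ~(~p -> (~p & q)), v
5. ~p, v
6. ~(~p & q), v
7. ~q, v
8. [](~p -> (~p & q)), w
Accessibility: uRv, uRw
The negation has an open branch (countermodel exists).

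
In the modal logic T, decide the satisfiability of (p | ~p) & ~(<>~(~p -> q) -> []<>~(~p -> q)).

1. (p | ~p) & ~(<>~(~p -> q) -> []<>~(~p -> q)), 0
2. p | ~p, 0
3. ~(<>~(~p -> q) -> []<>~(~p -> q)), 0
4. <>~(~p -> q), 0
5. ~[]<>~(~p -> q), 0
6. ~p, 0
7. ~(~p -> q), 1
8. ~p, 1
9. ~q, 1
10. ~<>~(~p -> q), 2
11. ~p -> q, 2
12. q, 2
Accessibility: 0R0, 0R1, 0R2, 1R1, 2R2

Satisfiable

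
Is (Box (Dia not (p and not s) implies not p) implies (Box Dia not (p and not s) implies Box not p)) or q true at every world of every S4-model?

Tableau for the negation not ((Box (Dia not (p and not s) implies not p) implies (Box Dia not (p and not s) implies Box not p)) or q):
1. not ((Box (Dia not (p and not s) implies not p) implies (Box Dia not (p and not s) implies Box not p)) or q), u
2. not (Box (Dia not (p and not s) implies not p) implies (Box Dia not (p and not s) implies Box not p)), u
3. not q, u
4. Box (Dia not (p and not s) implies not p), u
5. not (Box Dia not (p and not s) implies Box not p), u
6. Box Dia not (p and not s), u
7. not Box not p, u
8. Dia not (p and not s) implies not p, u
9. Dia not (p and not s), u
10. not p, u
11. p, v
12. Dia not (p and not s) implies not p, v
13. Dia not (p and not s), v
14. not Dia not (p and not s), v
15. p and not s, v
16. not s, v
17. not (p and not s), w
18. Dia not (p and not s) implies not p, w
19. Dia not (p and not s), w
20. s, w
21. not p, w
22. not (p and not s), x
23. Dia not (p and not s) implies not p, x
24. Dia not (p and not s), x
25. p and not s, x
26. p, x
27. not s, x
28. s, x
Accessibility: uRu, uRv, uRw, uRx, vRv, vRx, wRw, xRx
Branch closes: s and not s both at x.
Every branch of the negation's tableau closes; the branch above is one of them.

Valid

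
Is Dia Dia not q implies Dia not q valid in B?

Tableau for the negation not (Dia Dia not q implies Dia not q):
1. not (Dia Dia not q implies Dia not q), 0
2. Dia Dia not q, 0   [neg-implies-rule on 1]
3. not Dia not q, 0   [neg-implies-rule on 1]
4. q, 0   [neg-Dia-rule on 3 via 0R0]
5. Dia not q, 1   [Dia-rule on 2: fresh world 1, 0R1]
6. q, 1   [neg-Dia-rule on 3 via 0R1]
7. not q, 2   [Dia-rule on 5: fresh world 2, 1R2]
Accessibility: 0R0, 0R1, 1R0, 1R1, 1R2, 2R1, 2R2
The negation has an open branch (countermodel exists).

No, not valid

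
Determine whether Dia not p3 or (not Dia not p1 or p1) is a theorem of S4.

Tableau for the negation not (Dia not p3 or (not Dia not p1 or p1)):
1. not (Dia not p3 or (not Dia not p1 or p1)), w0
2. not Dia not p3, w0
3. not (not Dia not p1 or p1), w0
4. Dia not p1, w0
5. not p1, w0
6. p3, w0
7. not p1, w1
8. p3, w1
Accessibility: w0Rw0, w0Rw1, w1Rw1
The negation has an open branch (countermodel exists).

No, not valid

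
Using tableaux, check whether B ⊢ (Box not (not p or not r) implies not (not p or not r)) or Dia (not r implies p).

Tableau for the negation not ((Box not (not p or not r) implies not (not p or not r)) or Dia (not r implies p)):
1. not ((Box not (not p or not r) implies not (not p or not r)) or Dia (not r implies p)), w0
2. not (Box not (not p or not r) implies not (not p or not r)), w0
3. not Dia (not r implies p), w0
4. Box not (not p or not r), w0
5. not p or not r, w0
6. not (not r implies p), w0
7. not r, w0
8. not p, w0
9. not (not p or not r), w0
10. p, w0
11. r, w0
Accessibility: w0Rw0
Branch closes: p and not p both at w0.
All branches of the negation close; one closing branch shown above.

Valid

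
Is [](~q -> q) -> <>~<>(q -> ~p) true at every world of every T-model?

Not valid

Tableau for the negation ~([](~q -> q) -> <>~<>(q -> ~p)):
1. ~([](~q -> q) -> <>~<>(q -> ~p)), 0
2. [](~q -> q), 0
3. ~<>~<>(q -> ~p), 0
4. ~q -> q, 0
5. <>(q -> ~p), 0
6. q, 0
7. q -> ~p, 1
8. ~q -> q, 1
9. <>(q -> ~p), 1
10. ~p, 1
11. q, 1
12. q -> ~p, 2
13. ~p, 2
Accessibility: 0R0, 0R1, 1R1, 1R2, 2R2
The negation has an open branch (countermodel exists).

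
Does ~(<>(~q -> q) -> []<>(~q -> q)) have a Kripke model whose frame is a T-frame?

1. ~(<>(~q -> q) -> []<>(~q -> q)), 0
2. <>(~q -> q), 0
3. ~[]<>(~q -> q), 0
4. ~q -> q, 1
5. q, 1
6. ~<>(~q -> q), 2
7. ~(~q -> q), 2
8. ~q, 2
Accessibility: 0R0, 0R1, 0R2, 1R1, 2R2

Satisfiable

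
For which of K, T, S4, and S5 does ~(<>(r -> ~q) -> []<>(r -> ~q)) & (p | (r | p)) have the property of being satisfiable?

S4-tableau for the formula:
1. ~(<>(r -> ~q) -> []<>(r -> ~q)) & (p | (r | p)), w0
2. ~(<>(r -> ~q) -> []<>(r -> ~q)), w0
3. p | (r | p), w0
4. <>(r -> ~q), w0
5. ~[]<>(r -> ~q), w0
6. r | p, w0
7. p, w0
8. r -> ~q, w1
9. ~q, w1
10. ~<>(r -> ~q), w2
11. ~(r -> ~q), w2
12. r, w2
13. q, w2
Accessibility: w0Rw0, w0Rw1, w0Rw2, w1Rw1, w2Rw2
Complete open branch: satisfiable in S4, hence also in K, T (this S4-model is also a K-model and a T-model).
S5-tableau for the formula:
1. ~(<>(r -> ~q) -> []<>(r -> ~q)) & (p | (r | p)), w0
2. ~(<>(r -> ~q) -> []<>(r -> ~q)), w0
3. p | (r | p), w0
4. <>(r -> ~q), w0
5. ~[]<>(r -> ~q), w0
6. r | p, w0
7. p, w0
8. r -> ~q, w1
9. ~q, w1
10. ~<>(r -> ~q), w2
11. ~(r -> ~q), w0
12. r, w0
13. q, w0
14. ~(r -> ~q), w1
15. r, w1
16. q, w1
Accessibility: w0Rw0, w0Rw1, w0Rw2, w1Rw0, w1Rw1, w1Rw2, w2Rw0, w2Rw1, w2Rw2
Branch closes: q and ~q both at w1.
Every branch closes (one shown): unsatisfiable in S5.

K, T, S4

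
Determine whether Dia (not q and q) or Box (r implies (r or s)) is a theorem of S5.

Yes, valid

Tableau for the negation not (Dia (not q and q) or Box (r implies (r or s))):
1. not (Dia (not q and q) or Box (r implies (r or s))), w0
2. not Dia (not q and q), w0
3. not Box (r implies (r or s)), w0
4. not (not q and q), w0
5. not q, w0
6. not (r implies (r or s)), w1
7. r, w1
8. not (r or s), w1
9. not r, w1
10. not s, w1
Accessibility: w0Rw0, w0Rw1, w1Rw0, w1Rw1
Branch closes: r and not r both at w1.
Every branch of the negation's tableau closes; the branch above is one of them.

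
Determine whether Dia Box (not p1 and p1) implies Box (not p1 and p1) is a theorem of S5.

Tableau for the negation not (Dia Box (not p1 and p1) implies Box (not p1 and p1)):
1. not (Dia Box (not p1 and p1) implies Box (not p1 and p1)), w0
2. Dia Box (not p1 and p1), w0   [neg-implies-rule on 1]
3. not Box (not p1 and p1), w0   [neg-implies-rule on 1]
4. Box (not p1 and p1), w1   [Dia-rule on 2: fresh world w1, w0Rw1]
5. not p1 and p1, w0   [Box-rule on 4 via w1Rw0]
6. not p1, w0   [and-rule on 5]
7. p1, w0   [and-rule on 5]
Accessibility: w0Rw0, w0Rw1, w1Rw0, w1Rw1
Branch closes: p1 and not p1 both at w0.
All branches of the negation close; one closing branch shown above.

Yes, valid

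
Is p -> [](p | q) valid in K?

Tableau for the negation ~(p -> [](p | q)):
1. ~(p -> [](p | q)), 0
2. p, 0
3. ~[](p | q), 0
4. ~(p | q), 1
5. ~p, 1
6. ~q, 1
Accessibility: 0R1
The negation has an open branch (countermodel exists).

No, not valid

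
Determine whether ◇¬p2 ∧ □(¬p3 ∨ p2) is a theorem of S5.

Tableau for the negation ¬(◇¬p2 ∧ □(¬p3 ∨ p2)):
1. ¬(◇¬p2 ∧ □(¬p3 ∨ p2)), 0
2. ¬□(¬p3 ∨ p2), 0
3. ¬(¬p3 ∨ p2), 1
4. p3, 1
5. ¬p2, 1
Accessibility: 0R0, 0R1, 1R0, 1R1
The negation has an open branch (countermodel exists).

No, not valid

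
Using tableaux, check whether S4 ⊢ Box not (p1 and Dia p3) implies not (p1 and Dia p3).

Valid

Tableau for the negation not (Box not (p1 and Dia p3) implies not (p1 and Dia p3)):
1. not (Box not (p1 and Dia p3) implies not (p1 and Dia p3)), 0
2. Box not (p1 and Dia p3), 0
3. p1 and Dia p3, 0
4. p1, 0
5. Dia p3, 0
6. not (p1 and Dia p3), 0
7. not Dia p3, 0
8. not p3, 0
9. p3, 1
10. not (p1 and Dia p3), 1
11. not p3, 1
Accessibility: 0R0, 0R1, 1R1
Branch closes: p3 and not p3 both at 1.
All branches of the negation close; one closing branch shown above.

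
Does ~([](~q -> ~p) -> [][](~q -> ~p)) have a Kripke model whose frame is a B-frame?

1. ~([](~q -> ~p) -> [][](~q -> ~p)), w0
2. [](~q -> ~p), w0   [~->-rule on 1]
3. ~[][](~q -> ~p), w0   [~->-rule on 1]
4. ~q -> ~p, w0   [[]-rule on 2 via w0Rw0]
5. ~p, w0   [->-rule on 4 (branches; this branch)]
6. ~[](~q -> ~p), w1   [~[]-rule on 3: fresh world w1, w0Rw1]
7. ~q -> ~p, w1   [[]-rule on 2 via w0Rw1]
8. ~p, w1   [->-rule on 7 (branches; this branch)]
9. ~(~q -> ~p), w2   [~[]-rule on 6: fresh world w2, w1Rw2]
10. ~q, w2   [~->-rule on 9]
11. p, w2   [~->-rule on 9]
Accessibility: w0Rw0, w0Rw1, w1Rw0, w1Rw1, w1Rw2, w2Rw1, w2Rw2

Yes, satisfiable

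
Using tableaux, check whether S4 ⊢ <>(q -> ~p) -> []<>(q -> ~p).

Tableau for the negation ~(<>(q -> ~p) -> []<>(q -> ~p)):
1. ~(<>(q -> ~p) -> []<>(q -> ~p)), u
2. <>(q -> ~p), u   [~->-rule on 1]
3. ~[]<>(q -> ~p), u   [~->-rule on 1]
4. q -> ~p, v   [<>-rule on 2: fresh world v, uRv]
5. ~p, v   [->-rule on 4 (branches; this branch)]
6. ~<>(q -> ~p), w   [~[]-rule on 3: fresh world w, uRw]
7. ~(q -> ~p), w   [~<>-rule on 6 via wRw]
8. q, w   [~->-rule on 7]
9. p, w   [~->-rule on 7]
Accessibility: uRu, uRv, uRw, vRv, wRw
The negation has an open branch (countermodel exists).

No, not valid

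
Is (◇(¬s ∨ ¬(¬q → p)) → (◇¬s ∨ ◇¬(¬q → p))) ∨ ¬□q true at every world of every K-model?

Tableau for the negation ¬((◇(¬s ∨ ¬(¬q → p)) → (◇¬s ∨ ◇¬(¬q → p))) ∨ ¬□q):
1. ¬((◇(¬s ∨ ¬(¬q → p)) → (◇¬s ∨ ◇¬(¬q → p))) ∨ ¬□q), 0
2. ¬(◇(¬s ∨ ¬(¬q → p)) → (◇¬s ∨ ◇¬(¬q → p))), 0   [¬∨-rule on 1]
3. □q, 0   [¬∨-rule on 1]
4. ◇(¬s ∨ ¬(¬q → p)), 0   [¬→-rule on 2]
5. ¬(◇¬s ∨ ◇¬(¬q → p)), 0   [¬→-rule on 2]
6. ¬◇¬s, 0   [¬∨-rule on 5]
7. ¬◇¬(¬q → p), 0   [¬∨-rule on 5]
8. ¬s ∨ ¬(¬q → p), 1   [◇-rule on 4: fresh world 1, 0R1]
9. q, 1   [□-rule on 3 via 0R1]
10. s, 1   [¬◇-rule on 6 via 0R1]
11. ¬q → p, 1   [¬◇-rule on 7 via 0R1]
12. ¬(¬q → p), 1   [∨-rule on 8 (branches; this branch)]
13. ¬q, 1   [¬→-rule on 12]
14. ¬p, 1   [¬→-rule on 12]
Accessibility: 0R1
Branch closes: q and ¬q both at 1.
Every branch of the negation's tableau closes; the branch above is one of them.

Valid in K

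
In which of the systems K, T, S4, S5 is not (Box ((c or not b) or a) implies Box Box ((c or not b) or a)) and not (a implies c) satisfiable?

K, T

S4-tableau for the formula:
1. not (Box ((c or not b) or a) implies Box Box ((c or not b) or a)) and not (a implies c), 0
2. not (Box ((c or not b) or a) implies Box Box ((c or not b) or a)), 0
3. not (a implies c), 0
4. Box ((c or not b) or a), 0
5. not Box Box ((c or not b) or a), 0
6. a, 0
7. not c, 0
8. (c or not b) or a, 0
9. c or not b, 0
10. not b, 0
11. not Box ((c or not b) or a), 1
12. (c or not b) or a, 1
13. c or not b, 1
14. not b, 1
15. not ((c or not b) or a), 2
16. not (c or not b), 2
17. not a, 2
18. not c, 2
19. b, 2
20. (c or not b) or a, 2
21. c or not b, 2
22. not b, 2
Accessibility: 0R0, 0R1, 0R2, 1R1, 1R2, 2R2
Branch closes: b and not b both at 2.
Every branch closes (one shown): unsatisfiable in S4, hence also in S5 (every S5-frame is an S4-frame).
T-tableau for the formula:
1. not (Box ((c or not b) or a) implies Box Box ((c or not b) or a)) and not (a implies c), 0
2. not (Box ((c or not b) or a) implies Box Box ((c or not b) or a)), 0
3. not (a implies c), 0
4. Box ((c or not b) or a), 0
5. not Box Box ((c or not b) or a), 0
6. a, 0
7. not c, 0
8. (c or not b) or a, 0
9. not Box ((c or not b) or a), 1
10. (c or not b) or a, 1
11. a, 1
12. not ((c or not b) or a), 2
13. not (c or not b), 2
14. not a, 2
15. not c, 2
16. b, 2
Accessibility: 0R0, 0R1, 1R1, 1R2, 2R2
Complete open branch: satisfiable in T, hence also in K (this T-model is also a K-model).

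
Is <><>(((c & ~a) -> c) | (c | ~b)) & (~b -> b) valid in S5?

Tableau for the negation ~(<><>(((c & ~a) -> c) | (c | ~b)) & (~b -> b)):
1. ~(<><>(((c & ~a) -> c) | (c | ~b)) & (~b -> b)), 0
2. ~(~b -> b), 0
3. ~b, 0
Accessibility: 0R0
The negation has an open branch (countermodel exists).

Not valid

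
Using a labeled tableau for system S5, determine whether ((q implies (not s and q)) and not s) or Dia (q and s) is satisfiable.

1. ((q implies (not s and q)) and not s) or Dia (q and s), 0
2. Dia (q and s), 0
3. q and s, 1
4. q, 1
5. s, 1
Accessibility: 0R0, 0R1, 1R0, 1R1

Yes, satisfiable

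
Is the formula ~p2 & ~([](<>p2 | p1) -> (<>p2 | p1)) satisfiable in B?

No, unsatisfiable

1. ~p2 & ~([](<>p2 | p1) -> (<>p2 | p1)), u
2. ~p2, u
3. ~([](<>p2 | p1) -> (<>p2 | p1)), u
4. [](<>p2 | p1), u
5. ~(<>p2 | p1), u
6. ~<>p2, u
7. ~p1, u
8. <>p2 | p1, u
9. <>p2, u
10. p2, v
11. <>p2 | p1, v
12. ~p2, v
Accessibility: uRu, uRv, vRu, vRv
Branch closes: p2 and ~p2 both at v.
Every branch closes; the branch above is one of them.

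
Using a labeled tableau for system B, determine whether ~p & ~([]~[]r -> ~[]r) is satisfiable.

1. ~p & ~([]~[]r -> ~[]r), w0
2. ~p, w0   [&-rule on 1]
3. ~([]~[]r -> ~[]r), w0   [&-rule on 1]
4. []~[]r, w0   [~->-rule on 3]
5. []r, w0   [~->-rule on 3]
6. ~[]r, w0   [[]-rule on 4 via w0Rw0]
7. r, w0   [[]-rule on 5 via w0Rw0]
8. ~r, w1   [~[]-rule on 6: fresh world w1, w0Rw1]
9. ~[]r, w1   [[]-rule on 4 via w0Rw1]
10. r, w1   [[]-rule on 5 via w0Rw1]
Accessibility: w0Rw0, w0Rw1, w1Rw0, w1Rw1
Branch closes: r and ~r both at w1.
All branches of the tableau close; one closing branch shown above.

Unsatisfiable (every branch closes)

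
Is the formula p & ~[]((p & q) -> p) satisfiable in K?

No, unsatisfiable

1. p & ~[]((p & q) -> p), 0
2. p, 0
3. ~[]((p & q) -> p), 0
4. ~((p & q) -> p), 1
5. p & q, 1
6. ~p, 1
7. p, 1
8. q, 1
Accessibility: 0R1
Branch closes: p and ~p both at 1.
(One branch shown.) All branches close.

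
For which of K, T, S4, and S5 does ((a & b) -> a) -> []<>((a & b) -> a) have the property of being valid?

T, S4, S5

K-tableau for the negation ~(((a & b) -> a) -> []<>((a & b) -> a)):
1. ~(((a & b) -> a) -> []<>((a & b) -> a)), w0
2. (a & b) -> a, w0   [~->-rule on 1]
3. ~[]<>((a & b) -> a), w0   [~->-rule on 1]
4. a, w0   [->-rule on 2 (branches; this branch)]
5. ~<>((a & b) -> a), w1   [~[]-rule on 3: fresh world w1, w0Rw1]
Accessibility: w0Rw1
Complete open branch: countermodel on a K-frame, so not valid in K.
T-tableau for the negation ~(((a & b) -> a) -> []<>((a & b) -> a)):
1. ~(((a & b) -> a) -> []<>((a & b) -> a)), w0
2. (a & b) -> a, w0   [~->-rule on 1]
3. ~[]<>((a & b) -> a), w0   [~->-rule on 1]
4. ~(a & b), w0   [->-rule on 2 (branches; this branch)]
5. ~b, w0   [~&-rule on 4 (branches; this branch)]
6. ~<>((a & b) -> a), w1   [~[]-rule on 3: fresh world w1, w0Rw1]
7. ~((a & b) -> a), w1   [~<>-rule on 6 via w1Rw1]
8. a & b, w1   [~->-rule on 7]
9. ~a, w1   [~->-rule on 7]
10. a, w1   [&-rule on 8]
11. b, w1   [&-rule on 8]
Accessibility: w0Rw0, w0Rw1, w1Rw1
Branch closes: a and ~a both at w1.
Every branch closes (one shown): valid in T, hence also in S4, S5 (every theorem of T is a theorem of S4 and S5).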